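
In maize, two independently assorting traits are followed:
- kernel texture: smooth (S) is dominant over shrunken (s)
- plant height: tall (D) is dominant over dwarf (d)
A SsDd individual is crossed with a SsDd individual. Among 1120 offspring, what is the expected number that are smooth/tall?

Dihybrid cross SsDd × SsDd — consider each gene separately:
kernel texture: Ss × Ss → 1 SS, 2 Ss, 1 ss → 3 S_ : 1 ss (out of 4)
plant height: Dd × Dd → 1 DD, 2 Dd, 1 dd → 3 D_ : 1 dd (out of 4)
Combine (counts out of 4 × 4 = 16): smooth/tall (S_D_) = 3×3 = 9; smooth/dwarf (S_dd) = 3×1 = 3; shrunken/tall (ssD_) = 1×3 = 3; shrunken/dwarf (ssdd) = 1×1 = 1
Phenotype counts (out of 16): 9 smooth/tall, 3 smooth/dwarf, 3 shrunken/tall, 1 shrunken/dwarf
smooth/tall: 9 out of 16 → fraction 9/16
Expected count = 9/16 × 1120 = 630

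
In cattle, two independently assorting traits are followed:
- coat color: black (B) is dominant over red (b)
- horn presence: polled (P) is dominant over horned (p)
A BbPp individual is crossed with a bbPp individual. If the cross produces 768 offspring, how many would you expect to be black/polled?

Dihybrid cross BbPp × bbPp — consider each gene separately:
coat color: Bb × bb → 2 Bb, 2 bb → 2 B_ : 2 bb (out of 4)
horn presence: Pp × Pp → 1 PP, 2 Pp, 1 pp → 3 P_ : 1 pp (out of 4)
Combine (counts out of 4 × 4 = 16): black/polled (B_P_) = 2×3 = 6; black/horned (B_pp) = 2×1 = 2; red/polled (bbP_) = 2×3 = 6; red/horned (bbpp) = 2×1 = 2
Phenotype counts (out of 16): 6 black/polled, 2 black/horned, 6 red/polled, 2 red/horned
black/polled: 6 out of 16 → fraction 3/8
Expected count = 3/8 × 768 = 288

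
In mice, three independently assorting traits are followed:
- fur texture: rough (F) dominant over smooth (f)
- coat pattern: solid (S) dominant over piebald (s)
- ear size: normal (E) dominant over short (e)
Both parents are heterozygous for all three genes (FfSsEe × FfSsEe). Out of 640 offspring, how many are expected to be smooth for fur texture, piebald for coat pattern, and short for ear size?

Trihybrid cross: FfSsEe × FfSsEe
Each trait segregates independently with a 3:1 phenotypic ratio, so each gene contributes 3/4 (dominant) or 1/4 (recessive).
Target: smooth (fur texture), piebald (coat pattern), short (ear size)
Probability = product of independent per-trait probabilities
= 1/4 × 1/4 × 1/4 = 1/64
Expected count = 1/64 × 640 = 10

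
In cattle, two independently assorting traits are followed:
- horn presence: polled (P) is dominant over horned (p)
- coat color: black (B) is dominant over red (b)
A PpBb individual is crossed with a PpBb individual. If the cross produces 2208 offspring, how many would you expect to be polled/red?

Dihybrid cross PpBb × PpBb — consider each gene separately:
horn presence: Pp × Pp → 1 PP, 2 Pp, 1 pp → 3 P_ : 1 pp (out of 4)
coat color: Bb × Bb → 1 BB, 2 Bb, 1 bb → 3 B_ : 1 bb (out of 4)
Combine (counts out of 4 × 4 = 16): polled/black (P_B_) = 3×3 = 9; polled/red (P_bb) = 3×1 = 3; horned/black (ppB_) = 1×3 = 3; horned/red (ppbb) = 1×1 = 1
Phenotype counts (out of 16): 9 polled/black, 3 polled/red, 3 horned/black, 1 horned/red
polled/red: 3 out of 16 → fraction 3/16
Expected count = 3/16 × 2208 = 414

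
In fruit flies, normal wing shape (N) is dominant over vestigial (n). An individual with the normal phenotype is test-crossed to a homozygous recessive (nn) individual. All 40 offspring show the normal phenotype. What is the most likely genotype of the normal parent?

Test cross: ? × nn
All offspring are normal.
If the unknown parent were heterozygous (Nn), about half of 40 offspring would be vestigial; none are. The unknown parent is most likely homozygous dominant (NN).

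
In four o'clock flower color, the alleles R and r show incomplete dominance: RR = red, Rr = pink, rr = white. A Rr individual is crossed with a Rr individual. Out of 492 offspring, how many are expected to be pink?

Punnett square for Rr × Rr:
Offspring genotypes: 1 RR, 2 Rr, 1 rr
Phenotype counts: 1 red, 2 pink, 1 white
pink: 2 out of 4 → fraction 1/2
Expected count = 1/2 × 492 = 246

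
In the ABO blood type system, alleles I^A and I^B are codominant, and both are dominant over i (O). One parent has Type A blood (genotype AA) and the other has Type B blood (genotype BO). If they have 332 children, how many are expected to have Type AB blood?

Cross: AA × BO
Possible offspring genotypes: 2 AB, 2 AO
Blood type counts: 2 Type AB, 2 Type A
Probability of Type AB: 2/4 = 1/2
Expected count = 1/2 × 332 = 166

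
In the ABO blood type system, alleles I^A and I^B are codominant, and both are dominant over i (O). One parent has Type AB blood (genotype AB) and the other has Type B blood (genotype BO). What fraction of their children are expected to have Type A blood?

Cross: AB × BO
Possible offspring genotypes: 1 AB, 1 AO, 1 BB, 1 BO
Blood type counts: 1 Type AB, 1 Type A, 2 Type B
Probability of Type A: 1/4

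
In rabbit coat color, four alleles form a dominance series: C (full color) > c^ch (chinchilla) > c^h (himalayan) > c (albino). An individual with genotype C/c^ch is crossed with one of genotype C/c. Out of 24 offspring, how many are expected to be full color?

Cross: C/c^ch × C/c
Allele dominance: C > c^ch > c^h > c
Offspring genotypes: 1 C/C, 1 C/c, 1 C/c^ch, 1 c^ch/c
Phenotype counts: 3 full color, 1 chinchilla
full color: 3 out of 4 → fraction 3/4
Expected count = 3/4 × 24 = 18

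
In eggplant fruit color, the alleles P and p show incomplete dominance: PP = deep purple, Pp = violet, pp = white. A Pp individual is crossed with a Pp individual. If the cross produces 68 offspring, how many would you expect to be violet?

Punnett square for Pp × Pp:
Offspring genotypes: 1 PP, 2 Pp, 1 pp
Phenotype counts: 1 deep purple, 2 violet, 1 white
violet: 2 out of 4 → fraction 1/2
Expected count = 1/2 × 68 = 34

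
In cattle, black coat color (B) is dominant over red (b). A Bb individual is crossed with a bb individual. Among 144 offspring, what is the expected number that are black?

Punnett square for Bb × bb:
Offspring genotypes: 2 Bb, 2 bb
black: 2, red: 2
black: 2 out of 4 → fraction 1/2
Expected count = 1/2 × 144 = 72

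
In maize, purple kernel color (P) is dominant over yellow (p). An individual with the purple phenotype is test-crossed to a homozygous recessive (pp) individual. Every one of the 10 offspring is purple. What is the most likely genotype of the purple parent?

Test cross: ? × pp
All offspring are purple.
If the unknown parent were heterozygous (Pp), about half of 10 offspring would be yellow; none are. The unknown parent is most likely homozygous dominant (PP).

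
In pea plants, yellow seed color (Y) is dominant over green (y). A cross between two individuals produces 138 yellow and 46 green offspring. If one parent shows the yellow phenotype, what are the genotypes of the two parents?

Observed offspring: 138 yellow, 46 green
The observed ratio simplifies to 3:1. Green (yy) offspring appear, so each parent must contribute one y allele. The parent stated to show yellow carries Y, so it is Yy. The other parent is then either Yy or yy: Yy × yy would give a 1:1 split, whereas Yy × Yy gives 3:1 — matching the data. So both parents are heterozygous (Yy × Yy).
Parent genotypes: Yy × Yy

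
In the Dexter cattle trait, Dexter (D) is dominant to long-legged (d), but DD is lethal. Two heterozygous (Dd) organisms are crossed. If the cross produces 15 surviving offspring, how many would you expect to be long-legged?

Cross: Dd × Dd
Punnett square offspring (before lethality): 1 DD, 2 Dd, 1 dd
The DD genotype is lethal (embryos die); surviving offspring: 2 Dd, 1 dd
long-legged: 1 out of 3 → fraction 1/3
Expected count = 1/3 × 15 = 5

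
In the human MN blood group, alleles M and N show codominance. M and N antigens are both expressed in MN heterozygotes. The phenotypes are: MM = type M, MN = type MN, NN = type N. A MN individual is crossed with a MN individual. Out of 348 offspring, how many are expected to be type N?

Punnett square for MN × MN:
Offspring genotypes: 1 MM, 2 MN, 1 NN
Phenotype counts: 1 type M, 2 type MN, 1 type N
type N: 1 out of 4 → fraction 1/4
Expected count = 1/4 × 348 = 87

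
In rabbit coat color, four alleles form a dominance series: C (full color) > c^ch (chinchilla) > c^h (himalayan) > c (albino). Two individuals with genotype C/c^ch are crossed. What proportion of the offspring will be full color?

Cross: C/c^ch × C/c^ch
Allele dominance: C > c^ch > c^h > c
Offspring genotypes: 1 C/C, 2 C/c^ch, 1 c^ch/c^ch
Phenotype counts: 3 full color, 1 chinchilla
full color: 3 out of 4
Probability: 3/4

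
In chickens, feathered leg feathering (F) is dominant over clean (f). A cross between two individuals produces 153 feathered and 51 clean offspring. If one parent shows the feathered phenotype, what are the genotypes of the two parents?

Observed offspring: 153 feathered, 51 clean
The observed ratio simplifies to 3:1. Clean (ff) offspring appear, so each parent must contribute one f allele. The parent stated to show feathered carries F, so it is Ff. The other parent is then either Ff or ff: Ff × ff would give a 1:1 split, whereas Ff × Ff gives 3:1 — matching the data. So both parents are heterozygous (Ff × Ff).
Parent genotypes: Ff × Ff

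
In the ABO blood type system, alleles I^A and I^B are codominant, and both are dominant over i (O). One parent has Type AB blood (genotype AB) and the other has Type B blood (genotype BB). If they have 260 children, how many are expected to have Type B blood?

Cross: AB × BB
Possible offspring genotypes: 2 AB, 2 BB
Blood type counts: 2 Type AB, 2 Type B
Probability of Type B: 2/4 = 1/2
Expected count = 1/2 × 260 = 130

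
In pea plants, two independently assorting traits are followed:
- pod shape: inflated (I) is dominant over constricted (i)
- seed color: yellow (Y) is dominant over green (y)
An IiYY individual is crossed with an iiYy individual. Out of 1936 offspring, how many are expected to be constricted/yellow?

Dihybrid cross IiYY × iiYy — consider each gene separately:
pod shape: Ii × ii → 2 Ii, 2 ii → 2 I_ : 2 ii (out of 4)
seed color: YY × Yy → 2 YY, 2 Yy → 4 Y_ (out of 4)
Combine (counts out of 4 × 4 = 16): inflated/yellow (I_Y_) = 2×4 = 8; constricted/yellow (iiY_) = 2×4 = 8
Phenotype counts (out of 16): 8 inflated/yellow, 8 constricted/yellow
constricted/yellow: 8 out of 16 → fraction 1/2
Expected count = 1/2 × 1936 = 968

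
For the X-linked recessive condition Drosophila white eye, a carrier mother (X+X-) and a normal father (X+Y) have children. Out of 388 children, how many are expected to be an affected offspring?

Cross: X+X- × X+Y
Offspring: 1 X+X+, 1 X+Y, 1 X+X-, 1 X-Y
Probability of an affected offspring: 1/4
Expected count = 1/4 × 388 = 97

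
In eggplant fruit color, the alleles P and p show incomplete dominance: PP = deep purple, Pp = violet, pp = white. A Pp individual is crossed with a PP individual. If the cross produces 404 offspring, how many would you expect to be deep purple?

Punnett square for Pp × PP:
Offspring genotypes: 2 PP, 2 Pp
Phenotype counts: 2 deep purple, 2 violet
deep purple: 2 out of 4 → fraction 1/2
Expected count = 1/2 × 404 = 202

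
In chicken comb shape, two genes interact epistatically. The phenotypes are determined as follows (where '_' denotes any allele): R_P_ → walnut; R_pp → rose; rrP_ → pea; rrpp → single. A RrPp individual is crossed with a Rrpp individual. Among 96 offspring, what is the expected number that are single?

Cross: RrPp × Rrpp — consider each gene separately:
R gene: Rr × Rr → 1 RR, 2 Rr, 1 rr → 3 R_ : 1 rr (out of 4)
P gene: Pp × pp → 2 Pp, 2 pp → 2 P_ : 2 pp (out of 4)
Genotype classes (out of 4 × 4 = 16): R_P_ = 3×2 = 6; R_pp = 3×2 = 6; rrP_ = 1×2 = 2; rrpp = 1×2 = 2
Apply the phenotype rules: R_P_ (6) → walnut; R_pp (6) → rose; rrP_ (2) → pea; rrpp (2) → single
Phenotype counts (out of 16): 6 walnut, 6 rose, 2 pea, 2 single
single: 2 out of 16 → fraction 1/8
Expected count = 1/8 × 96 = 12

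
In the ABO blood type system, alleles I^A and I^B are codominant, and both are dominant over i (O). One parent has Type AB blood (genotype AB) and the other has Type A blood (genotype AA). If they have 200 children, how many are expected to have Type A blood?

Cross: AB × AA
Possible offspring genotypes: 2 AA, 2 AB
Blood type counts: 2 Type A, 2 Type AB
Probability of Type A: 2/4 = 1/2
Expected count = 1/2 × 200 = 100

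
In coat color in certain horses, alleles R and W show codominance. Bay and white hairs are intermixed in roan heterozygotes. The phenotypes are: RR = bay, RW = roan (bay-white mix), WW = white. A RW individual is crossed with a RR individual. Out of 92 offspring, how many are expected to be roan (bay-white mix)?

Punnett square for RW × RR:
Offspring genotypes: 2 RR, 2 RW
Phenotype counts: 2 bay, 2 roan (bay-white mix)
roan (bay-white mix): 2 out of 4 → fraction 1/2
Expected count = 1/2 × 92 = 46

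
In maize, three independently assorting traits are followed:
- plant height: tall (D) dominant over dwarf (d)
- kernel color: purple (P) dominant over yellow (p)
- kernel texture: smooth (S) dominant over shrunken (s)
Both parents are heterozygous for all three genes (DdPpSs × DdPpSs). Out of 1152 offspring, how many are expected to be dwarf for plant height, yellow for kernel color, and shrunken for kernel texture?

Trihybrid cross: DdPpSs × DdPpSs
Each trait segregates independently with a 3:1 phenotypic ratio, so each gene contributes 3/4 (dominant) or 1/4 (recessive).
Target: dwarf (plant height), yellow (kernel color), shrunken (kernel texture)
Probability = product of independent per-trait probabilities
= 1/4 × 1/4 × 1/4 = 1/64
Expected count = 1/64 × 1152 = 18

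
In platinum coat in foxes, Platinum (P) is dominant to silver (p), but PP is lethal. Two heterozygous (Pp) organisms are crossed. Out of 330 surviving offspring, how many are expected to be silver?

Cross: Pp × Pp
Punnett square offspring (before lethality): 1 PP, 2 Pp, 1 pp
The PP genotype is lethal (embryos die); surviving offspring: 2 Pp, 1 pp
silver: 1 out of 3 → fraction 1/3
Expected count = 1/3 × 330 = 110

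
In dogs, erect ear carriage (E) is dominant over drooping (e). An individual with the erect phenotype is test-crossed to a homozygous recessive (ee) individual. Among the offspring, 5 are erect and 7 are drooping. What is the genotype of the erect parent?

Test cross: ? × ee
Offspring: 5 erect, 7 drooping — approximately 1:1.
A 1:1 ratio in a test cross indicates the unknown parent is heterozygous (Ee).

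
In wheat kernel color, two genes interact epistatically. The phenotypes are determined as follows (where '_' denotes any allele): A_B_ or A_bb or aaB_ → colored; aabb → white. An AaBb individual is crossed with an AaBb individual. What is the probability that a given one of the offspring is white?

Cross: AaBb × AaBb — consider each gene separately:
A gene: Aa × Aa → 1 AA, 2 Aa, 1 aa → 3 A_ : 1 aa (out of 4)
B gene: Bb × Bb → 1 BB, 2 Bb, 1 bb → 3 B_ : 1 bb (out of 4)
Genotype classes (out of 4 × 4 = 16): A_B_ = 3×3 = 9; A_bb = 3×1 = 3; aaB_ = 1×3 = 3; aabb = 1×1 = 1
Apply the phenotype rules: A_B_ (9) + A_bb (3) + aaB_ (3) → colored; aabb (1) → white
Phenotype counts (out of 16): 15 colored, 1 white
white: 1 out of 16
Probability: 1/16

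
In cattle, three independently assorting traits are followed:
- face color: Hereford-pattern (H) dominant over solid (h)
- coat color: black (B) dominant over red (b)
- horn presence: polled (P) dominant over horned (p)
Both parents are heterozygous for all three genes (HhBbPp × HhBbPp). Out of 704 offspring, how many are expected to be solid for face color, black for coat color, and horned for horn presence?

Trihybrid cross: HhBbPp × HhBbPp
Each trait segregates independently with a 3:1 phenotypic ratio, so each gene contributes 3/4 (dominant) or 1/4 (recessive).
Target: solid (face color), black (coat color), horned (horn presence)
Probability = product of independent per-trait probabilities
= 1/4 × 3/4 × 1/4 = 3/64
Expected count = 3/64 × 704 = 33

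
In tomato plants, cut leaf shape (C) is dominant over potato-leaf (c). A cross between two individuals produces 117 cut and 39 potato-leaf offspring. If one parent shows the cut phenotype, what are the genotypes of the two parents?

Observed offspring: 117 cut, 39 potato-leaf
The observed ratio simplifies to 3:1. Potato-leaf (cc) offspring appear, so each parent must contribute one c allele. The parent stated to show cut carries C, so it is Cc. The other parent is then either Cc or cc: Cc × cc would give a 1:1 split, whereas Cc × Cc gives 3:1 — matching the data. So both parents are heterozygous (Cc × Cc).
Parent genotypes: Cc × Cc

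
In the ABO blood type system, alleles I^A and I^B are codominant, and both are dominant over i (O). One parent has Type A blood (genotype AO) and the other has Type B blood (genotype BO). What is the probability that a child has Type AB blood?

Cross: AO × BO
Possible offspring genotypes: 1 AB, 1 AO, 1 BO, 1 OO
Blood type counts: 1 Type AB, 1 Type A, 1 Type B, 1 Type O
Probability of Type AB: 1/4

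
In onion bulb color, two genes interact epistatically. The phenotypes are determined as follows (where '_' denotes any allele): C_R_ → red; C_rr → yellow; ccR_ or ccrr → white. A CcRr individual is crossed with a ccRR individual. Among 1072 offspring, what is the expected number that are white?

Cross: CcRr × ccRR — consider each gene separately:
C gene: Cc × cc → 2 Cc, 2 cc → 2 C_ : 2 cc (out of 4)
R gene: Rr × RR → 2 RR, 2 Rr → 4 R_ (out of 4)
Genotype classes (out of 4 × 4 = 16): C_R_ = 2×4 = 8; ccR_ = 2×4 = 8
Apply the phenotype rules: C_R_ (8) → red; ccR_ (8) → white
Phenotype counts (out of 16): 8 red, 8 white
white: 8 out of 16 → fraction 1/2
Expected count = 1/2 × 1072 = 536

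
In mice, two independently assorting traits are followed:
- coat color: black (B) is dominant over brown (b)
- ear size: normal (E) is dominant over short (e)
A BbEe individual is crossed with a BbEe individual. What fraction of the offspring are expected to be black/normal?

Dihybrid cross BbEe × BbEe — consider each gene separately:
coat color: Bb × Bb → 1 BB, 2 Bb, 1 bb → 3 B_ : 1 bb (out of 4)
ear size: Ee × Ee → 1 EE, 2 Ee, 1 ee → 3 E_ : 1 ee (out of 4)
Combine (counts out of 4 × 4 = 16): black/normal (B_E_) = 3×3 = 9; black/short (B_ee) = 3×1 = 3; brown/normal (bbE_) = 1×3 = 3; brown/short (bbee) = 1×1 = 1
Phenotype counts (out of 16): 9 black/normal, 3 black/short, 3 brown/normal, 1 brown/short
black/normal: 9 out of 16
Probability: 9/16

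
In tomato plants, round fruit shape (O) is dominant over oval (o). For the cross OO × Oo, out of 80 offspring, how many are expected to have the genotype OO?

Punnett square for OO × Oo:
Offspring genotypes: 2 OO, 2 Oo
Total offspring: 4
Count with target: 2
Probability: 2/4 = 1/2
Expected count = 1/2 × 80 = 40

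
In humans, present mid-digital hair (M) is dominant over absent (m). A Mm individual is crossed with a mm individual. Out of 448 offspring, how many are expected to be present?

Punnett square for Mm × mm:
Offspring genotypes: 2 Mm, 2 mm
present: 2, absent: 2
present: 2 out of 4 → fraction 1/2
Expected count = 1/2 × 448 = 224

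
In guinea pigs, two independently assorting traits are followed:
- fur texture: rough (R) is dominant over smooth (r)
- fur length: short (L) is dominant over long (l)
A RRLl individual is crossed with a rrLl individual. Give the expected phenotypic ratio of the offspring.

Dihybrid cross RRLl × rrLl — consider each gene separately:
fur texture: RR × rr → 4 Rr → 4 R_ (out of 4)
fur length: Ll × Ll → 1 LL, 2 Ll, 1 ll → 3 L_ : 1 ll (out of 4)
Combine (counts out of 4 × 4 = 16): rough/short (R_L_) = 4×3 = 12; rough/long (R_ll) = 4×1 = 4
Phenotype counts (out of 16): 12 rough/short, 4 rough/long
Ratio: 3 rough/short : 1 rough/long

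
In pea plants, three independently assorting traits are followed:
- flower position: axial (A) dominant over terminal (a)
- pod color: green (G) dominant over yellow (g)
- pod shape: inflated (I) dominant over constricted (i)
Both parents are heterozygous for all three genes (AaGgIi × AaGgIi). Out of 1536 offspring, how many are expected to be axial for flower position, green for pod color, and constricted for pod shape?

Trihybrid cross: AaGgIi × AaGgIi
Each trait segregates independently with a 3:1 phenotypic ratio, so each gene contributes 3/4 (dominant) or 1/4 (recessive).
Target: axial (flower position), green (pod color), constricted (pod shape)
Probability = product of independent per-trait probabilities
= 3/4 × 3/4 × 1/4 = 9/64
Expected count = 9/64 × 1536 = 216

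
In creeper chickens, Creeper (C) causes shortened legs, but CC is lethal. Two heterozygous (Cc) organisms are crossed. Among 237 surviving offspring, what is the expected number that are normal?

Cross: Cc × Cc
Punnett square offspring (before lethality): 1 CC, 2 Cc, 1 cc
The CC genotype is lethal (embryos die); surviving offspring: 2 Cc, 1 cc
normal: 1 out of 3 → fraction 1/3
Expected count = 1/3 × 237 = 79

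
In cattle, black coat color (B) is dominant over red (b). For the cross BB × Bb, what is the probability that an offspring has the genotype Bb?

Punnett square for BB × Bb:
Offspring genotypes: 2 BB, 2 Bb
Total offspring: 4
Count with target: 2
Probability: 2/4 = 1/2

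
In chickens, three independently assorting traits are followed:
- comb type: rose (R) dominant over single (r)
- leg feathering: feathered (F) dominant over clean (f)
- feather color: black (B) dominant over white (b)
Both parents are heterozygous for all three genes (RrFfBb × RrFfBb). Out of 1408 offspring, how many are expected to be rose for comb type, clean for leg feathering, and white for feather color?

Trihybrid cross: RrFfBb × RrFfBb
Each trait segregates independently with a 3:1 phenotypic ratio, so each gene contributes 3/4 (dominant) or 1/4 (recessive).
Target: rose (comb type), clean (leg feathering), white (feather color)
Probability = product of independent per-trait probabilities
= 3/4 × 1/4 × 1/4 = 3/64
Expected count = 3/64 × 1408 = 66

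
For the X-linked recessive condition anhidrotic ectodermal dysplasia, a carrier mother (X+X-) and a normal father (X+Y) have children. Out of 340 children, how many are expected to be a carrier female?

Cross: X+X- × X+Y
Offspring: 1 X+X+, 1 X+Y, 1 X+X-, 1 X-Y
Probability of a carrier female: 1/4
Expected count = 1/4 × 340 = 85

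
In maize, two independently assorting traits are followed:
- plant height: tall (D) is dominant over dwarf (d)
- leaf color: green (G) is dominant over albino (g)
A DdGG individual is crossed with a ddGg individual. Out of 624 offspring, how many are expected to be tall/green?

Dihybrid cross DdGG × ddGg — consider each gene separately:
plant height: Dd × dd → 2 Dd, 2 dd → 2 D_ : 2 dd (out of 4)
leaf color: GG × Gg → 2 GG, 2 Gg → 4 G_ (out of 4)
Combine (counts out of 4 × 4 = 16): tall/green (D_G_) = 2×4 = 8; dwarf/green (ddG_) = 2×4 = 8
Phenotype counts (out of 16): 8 tall/green, 8 dwarf/green
tall/green: 8 out of 16 → fraction 1/2
Expected count = 1/2 × 624 = 312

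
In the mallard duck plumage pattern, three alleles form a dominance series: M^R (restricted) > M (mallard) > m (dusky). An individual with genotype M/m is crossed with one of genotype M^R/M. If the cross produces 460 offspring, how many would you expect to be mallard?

Cross: M/m × M^R/M
Allele dominance: M^R > M > m
Offspring genotypes: 1 M^R/M, 1 M/M, 1 M^R/m, 1 M/m
Phenotype counts: 2 restricted, 2 mallard
mallard: 2 out of 4 → fraction 1/2
Expected count = 1/2 × 460 = 230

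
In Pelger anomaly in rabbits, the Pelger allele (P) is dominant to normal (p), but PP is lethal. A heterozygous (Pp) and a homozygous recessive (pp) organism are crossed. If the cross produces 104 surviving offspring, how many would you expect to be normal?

Cross: Pp × pp
Punnett square offspring (before lethality): 2 Pp, 2 pp
No PP offspring are produced in this cross.
normal: 2 out of 4 → fraction 1/2
Expected count = 1/2 × 104 = 52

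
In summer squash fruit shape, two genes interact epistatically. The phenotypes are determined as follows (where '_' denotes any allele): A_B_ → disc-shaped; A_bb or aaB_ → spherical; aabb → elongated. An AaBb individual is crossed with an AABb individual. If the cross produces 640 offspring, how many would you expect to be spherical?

Cross: AaBb × AABb — consider each gene separately:
A gene: Aa × AA → 2 AA, 2 Aa → 4 A_ (out of 4)
B gene: Bb × Bb → 1 BB, 2 Bb, 1 bb → 3 B_ : 1 bb (out of 4)
Genotype classes (out of 4 × 4 = 16): A_B_ = 4×3 = 12; A_bb = 4×1 = 4
Apply the phenotype rules: A_B_ (12) → disc-shaped; A_bb (4) → spherical
Phenotype counts (out of 16): 12 disc-shaped, 4 spherical
spherical: 4 out of 16 → fraction 1/4
Expected count = 1/4 × 640 = 160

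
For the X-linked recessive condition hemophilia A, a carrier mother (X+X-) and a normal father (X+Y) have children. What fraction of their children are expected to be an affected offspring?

Cross: X+X- × X+Y
Offspring: 1 X+X+, 1 X+Y, 1 X+X-, 1 X-Y
Probability of an affected offspring: 1/4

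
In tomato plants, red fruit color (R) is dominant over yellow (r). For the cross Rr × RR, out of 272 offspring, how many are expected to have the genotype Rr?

Punnett square for Rr × RR:
Offspring genotypes: 2 RR, 2 Rr
Total offspring: 4
Count with target: 2
Probability: 2/4 = 1/2
Expected count = 1/2 × 272 = 136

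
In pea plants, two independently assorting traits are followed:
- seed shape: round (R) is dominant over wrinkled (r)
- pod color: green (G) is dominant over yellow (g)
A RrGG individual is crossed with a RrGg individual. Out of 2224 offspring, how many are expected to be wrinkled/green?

Dihybrid cross RrGG × RrGg — consider each gene separately:
seed shape: Rr × Rr → 1 RR, 2 Rr, 1 rr → 3 R_ : 1 rr (out of 4)
pod color: GG × Gg → 2 GG, 2 Gg → 4 G_ (out of 4)
Combine (counts out of 4 × 4 = 16): round/green (R_G_) = 3×4 = 12; wrinkled/green (rrG_) = 1×4 = 4
Phenotype counts (out of 16): 12 round/green, 4 wrinkled/green
wrinkled/green: 4 out of 16 → fraction 1/4
Expected count = 1/4 × 2224 = 556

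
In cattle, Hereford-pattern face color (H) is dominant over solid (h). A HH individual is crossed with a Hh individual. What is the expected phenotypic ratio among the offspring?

Punnett square for HH × Hh:
Offspring genotypes: 2 HH, 2 Hh
Hereford-pattern: 4, solid: 0
Ratio: all Hereford-pattern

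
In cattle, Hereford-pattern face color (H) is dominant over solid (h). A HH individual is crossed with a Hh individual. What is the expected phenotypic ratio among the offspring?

Punnett square for HH × Hh:
Offspring genotypes: 2 HH, 2 Hh
Hereford-pattern: 4, solid: 0
Ratio: all Hereford-pattern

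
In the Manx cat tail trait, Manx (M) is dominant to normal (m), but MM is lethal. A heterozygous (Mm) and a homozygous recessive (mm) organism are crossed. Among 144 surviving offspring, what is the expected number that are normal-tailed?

Cross: Mm × mm
Punnett square offspring (before lethality): 2 Mm, 2 mm
No MM offspring are produced in this cross.
normal-tailed: 2 out of 4 → fraction 1/2
Expected count = 1/2 × 144 = 72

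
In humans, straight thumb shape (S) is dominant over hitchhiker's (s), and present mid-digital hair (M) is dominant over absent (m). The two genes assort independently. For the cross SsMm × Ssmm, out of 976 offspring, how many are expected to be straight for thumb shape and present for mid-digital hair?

Dihybrid cross SsMm × Ssmm — consider each gene separately:
thumb shape: Ss × Ss → 1 SS, 2 Ss, 1 ss → 3 S_ : 1 ss (out of 4)
mid-digital hair: Mm × mm → 2 Mm, 2 mm → 2 M_ : 2 mm (out of 4)
Looking for: straight (S_) and present (M_)
P(straight) = 3/4, P(present) = 2/4
P(both) = 3/4 × 2/4 = 6/16 = 3/8
Expected count = 3/8 × 976 = 366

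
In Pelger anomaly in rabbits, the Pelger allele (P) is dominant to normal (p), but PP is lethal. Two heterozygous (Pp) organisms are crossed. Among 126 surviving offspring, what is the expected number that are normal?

Cross: Pp × Pp
Punnett square offspring (before lethality): 1 PP, 2 Pp, 1 pp
The PP genotype is lethal (embryos die); surviving offspring: 2 Pp, 1 pp
normal: 1 out of 3 → fraction 1/3
Expected count = 1/3 × 126 = 42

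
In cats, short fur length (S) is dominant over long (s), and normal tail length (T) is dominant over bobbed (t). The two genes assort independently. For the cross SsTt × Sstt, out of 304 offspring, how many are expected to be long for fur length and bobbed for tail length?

Dihybrid cross SsTt × Sstt — consider each gene separately:
fur length: Ss × Ss → 1 SS, 2 Ss, 1 ss → 3 S_ : 1 ss (out of 4)
tail length: Tt × tt → 2 Tt, 2 tt → 2 T_ : 2 tt (out of 4)
Looking for: long (ss) and bobbed (tt)
P(long) = 1/4, P(bobbed) = 2/4
P(both) = 1/4 × 2/4 = 2/16 = 1/8
Expected count = 1/8 × 304 = 38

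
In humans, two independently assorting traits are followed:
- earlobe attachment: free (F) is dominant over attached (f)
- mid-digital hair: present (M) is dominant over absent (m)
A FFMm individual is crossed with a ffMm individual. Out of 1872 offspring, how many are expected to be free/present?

Dihybrid cross FFMm × ffMm — consider each gene separately:
earlobe attachment: FF × ff → 4 Ff → 4 F_ (out of 4)
mid-digital hair: Mm × Mm → 1 MM, 2 Mm, 1 mm → 3 M_ : 1 mm (out of 4)
Combine (counts out of 4 × 4 = 16): free/present (F_M_) = 4×3 = 12; free/absent (F_mm) = 4×1 = 4
Phenotype counts (out of 16): 12 free/present, 4 free/absent
free/present: 12 out of 16 → fraction 3/4
Expected count = 3/4 × 1872 = 1404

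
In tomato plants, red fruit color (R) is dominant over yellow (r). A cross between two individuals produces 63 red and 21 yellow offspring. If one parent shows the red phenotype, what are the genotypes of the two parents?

Observed offspring: 63 red, 21 yellow
The observed ratio simplifies to 3:1. Yellow (rr) offspring appear, so each parent must contribute one r allele. The parent stated to show red carries R, so it is Rr. The other parent is then either Rr or rr: Rr × rr would give a 1:1 split, whereas Rr × Rr gives 3:1 — matching the data. So both parents are heterozygous (Rr × Rr).
Parent genotypes: Rr × Rr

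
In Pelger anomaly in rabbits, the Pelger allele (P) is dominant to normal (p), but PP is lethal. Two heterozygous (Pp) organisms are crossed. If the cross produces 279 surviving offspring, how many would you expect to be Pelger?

Cross: Pp × Pp
Punnett square offspring (before lethality): 1 PP, 2 Pp, 1 pp
The PP genotype is lethal (embryos die); surviving offspring: 2 Pp, 1 pp
Pelger: 2 out of 3 → fraction 2/3
Expected count = 2/3 × 279 = 186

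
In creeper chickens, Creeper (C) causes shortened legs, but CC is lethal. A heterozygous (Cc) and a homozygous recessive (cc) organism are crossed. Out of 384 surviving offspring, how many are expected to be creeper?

Cross: Cc × cc
Punnett square offspring (before lethality): 2 Cc, 2 cc
No CC offspring are produced in this cross.
creeper: 2 out of 4 → fraction 1/2
Expected count = 1/2 × 384 = 192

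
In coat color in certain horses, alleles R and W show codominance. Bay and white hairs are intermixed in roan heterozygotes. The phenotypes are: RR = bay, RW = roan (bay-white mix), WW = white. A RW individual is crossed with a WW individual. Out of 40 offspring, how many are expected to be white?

Punnett square for RW × WW:
Offspring genotypes: 2 RW, 2 WW
Phenotype counts: 2 roan (bay-white mix), 2 white
white: 2 out of 4 → fraction 1/2
Expected count = 1/2 × 40 = 20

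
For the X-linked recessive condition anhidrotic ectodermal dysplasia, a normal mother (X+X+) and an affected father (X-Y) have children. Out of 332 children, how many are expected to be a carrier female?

Cross: X+X+ × X-Y
Offspring: 2 X+X-, 2 X+Y
Probability of a carrier female: 2/4 = 1/2
Expected count = 1/2 × 332 = 166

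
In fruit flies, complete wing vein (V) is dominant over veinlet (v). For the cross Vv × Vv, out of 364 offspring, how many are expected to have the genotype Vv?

Punnett square for Vv × Vv:
Offspring genotypes: 1 VV, 2 Vv, 1 vv
Total offspring: 4
Count with target: 2
Probability: 2/4 = 1/2
Expected count = 1/2 × 364 = 182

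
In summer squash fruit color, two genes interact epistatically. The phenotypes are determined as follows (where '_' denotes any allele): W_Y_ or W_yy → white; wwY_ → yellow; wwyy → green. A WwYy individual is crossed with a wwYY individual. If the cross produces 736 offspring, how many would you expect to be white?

Cross: WwYy × wwYY — consider each gene separately:
W gene: Ww × ww → 2 Ww, 2 ww → 2 W_ : 2 ww (out of 4)
Y gene: Yy × YY → 2 YY, 2 Yy → 4 Y_ (out of 4)
Genotype classes (out of 4 × 4 = 16): W_Y_ = 2×4 = 8; wwY_ = 2×4 = 8
Apply the phenotype rules: W_Y_ (8) → white; wwY_ (8) → yellow
Phenotype counts (out of 16): 8 white, 8 yellow
white: 8 out of 16 → fraction 1/2
Expected count = 1/2 × 736 = 368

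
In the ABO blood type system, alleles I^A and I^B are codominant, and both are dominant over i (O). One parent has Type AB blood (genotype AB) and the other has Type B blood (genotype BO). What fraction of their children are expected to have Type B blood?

Cross: AB × BO
Possible offspring genotypes: 1 AB, 1 AO, 1 BB, 1 BO
Blood type counts: 1 Type AB, 1 Type A, 2 Type B
Probability of Type B: 2/4 = 1/2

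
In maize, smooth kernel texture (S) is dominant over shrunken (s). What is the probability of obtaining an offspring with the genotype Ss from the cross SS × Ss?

Punnett square for SS × Ss:
Offspring genotypes: 2 SS, 2 Ss
Total offspring: 4
Count with target: 2
Probability: 2/4 = 1/2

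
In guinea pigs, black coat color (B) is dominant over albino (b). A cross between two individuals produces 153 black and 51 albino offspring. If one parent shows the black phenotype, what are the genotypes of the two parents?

Observed offspring: 153 black, 51 albino
The observed ratio simplifies to 3:1. Albino (bb) offspring appear, so each parent must contribute one b allele. The parent stated to show black carries B, so it is Bb. The other parent is then either Bb or bb: Bb × bb would give a 1:1 split, whereas Bb × Bb gives 3:1 — matching the data. So both parents are heterozygous (Bb × Bb).
Parent genotypes: Bb × Bb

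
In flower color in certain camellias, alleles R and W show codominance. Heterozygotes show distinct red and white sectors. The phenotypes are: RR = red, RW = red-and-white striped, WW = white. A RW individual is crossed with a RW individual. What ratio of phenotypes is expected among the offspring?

Punnett square for RW × RW:
Offspring genotypes: 1 RR, 2 RW, 1 WW
Phenotype counts: 1 red, 2 red-and-white striped, 1 white
Ratio: 1 red : 2 red-and-white striped : 1 white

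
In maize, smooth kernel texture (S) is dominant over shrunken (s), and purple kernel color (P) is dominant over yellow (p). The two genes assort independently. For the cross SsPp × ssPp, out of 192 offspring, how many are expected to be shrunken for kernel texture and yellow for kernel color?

Dihybrid cross SsPp × ssPp — consider each gene separately:
kernel texture: Ss × ss → 2 Ss, 2 ss → 2 S_ : 2 ss (out of 4)
kernel color: Pp × Pp → 1 PP, 2 Pp, 1 pp → 3 P_ : 1 pp (out of 4)
Looking for: shrunken (ss) and yellow (pp)
P(shrunken) = 2/4, P(yellow) = 1/4
P(both) = 2/4 × 1/4 = 2/16 = 1/8
Expected count = 1/8 × 192 = 24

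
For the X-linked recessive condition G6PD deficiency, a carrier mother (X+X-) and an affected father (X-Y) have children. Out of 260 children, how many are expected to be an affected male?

Cross: X+X- × X-Y
Offspring: 1 X+X-, 1 X+Y, 1 X-X-, 1 X-Y
Probability of an affected male: 1/4
Expected count = 1/4 × 260 = 65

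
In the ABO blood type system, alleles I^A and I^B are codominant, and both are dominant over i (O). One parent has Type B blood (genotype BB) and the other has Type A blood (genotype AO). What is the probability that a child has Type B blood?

Cross: BB × AO
Possible offspring genotypes: 2 AB, 2 BO
Blood type counts: 2 Type AB, 2 Type B
Probability of Type B: 2/4 = 1/2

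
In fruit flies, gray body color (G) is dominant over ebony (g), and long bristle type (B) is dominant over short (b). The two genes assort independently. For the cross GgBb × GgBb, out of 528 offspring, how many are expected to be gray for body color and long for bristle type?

Dihybrid cross GgBb × GgBb — consider each gene separately:
body color: Gg × Gg → 1 GG, 2 Gg, 1 gg → 3 G_ : 1 gg (out of 4)
bristle type: Bb × Bb → 1 BB, 2 Bb, 1 bb → 3 B_ : 1 bb (out of 4)
Looking for: gray (G_) and long (B_)
P(gray) = 3/4, P(long) = 3/4
P(both) = 3/4 × 3/4 = 9/16
Expected count = 9/16 × 528 = 297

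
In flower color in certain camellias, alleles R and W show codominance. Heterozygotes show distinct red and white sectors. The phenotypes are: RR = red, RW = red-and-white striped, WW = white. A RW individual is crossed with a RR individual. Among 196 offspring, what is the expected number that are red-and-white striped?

Punnett square for RW × RR:
Offspring genotypes: 2 RR, 2 RW
Phenotype counts: 2 red, 2 red-and-white striped
red-and-white striped: 2 out of 4 → fraction 1/2
Expected count = 1/2 × 196 = 98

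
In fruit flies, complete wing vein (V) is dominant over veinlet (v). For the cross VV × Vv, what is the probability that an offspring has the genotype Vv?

Punnett square for VV × Vv:
Offspring genotypes: 2 VV, 2 Vv
Total offspring: 4
Count with target: 2
Probability: 2/4 = 1/2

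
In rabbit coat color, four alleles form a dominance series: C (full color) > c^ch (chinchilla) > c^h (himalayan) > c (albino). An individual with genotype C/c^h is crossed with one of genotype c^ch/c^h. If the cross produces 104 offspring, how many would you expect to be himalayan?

Cross: C/c^h × c^ch/c^h
Allele dominance: C > c^ch > c^h > c
Offspring genotypes: 1 C/c^ch, 1 C/c^h, 1 c^ch/c^h, 1 c^h/c^h
Phenotype counts: 2 full color, 1 chinchilla, 1 himalayan
himalayan: 1 out of 4 → fraction 1/4
Expected count = 1/4 × 104 = 26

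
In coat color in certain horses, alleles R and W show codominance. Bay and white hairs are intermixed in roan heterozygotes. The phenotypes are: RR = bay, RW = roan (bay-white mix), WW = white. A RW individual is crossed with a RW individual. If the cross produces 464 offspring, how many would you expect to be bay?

Punnett square for RW × RW:
Offspring genotypes: 1 RR, 2 RW, 1 WW
Phenotype counts: 1 bay, 2 roan (bay-white mix), 1 white
bay: 1 out of 4 → fraction 1/4
Expected count = 1/4 × 464 = 116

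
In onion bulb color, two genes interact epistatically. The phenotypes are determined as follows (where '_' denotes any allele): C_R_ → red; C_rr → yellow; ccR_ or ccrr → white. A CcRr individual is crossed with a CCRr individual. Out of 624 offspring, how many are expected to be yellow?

Cross: CcRr × CCRr — consider each gene separately:
C gene: Cc × CC → 2 CC, 2 Cc → 4 C_ (out of 4)
R gene: Rr × Rr → 1 RR, 2 Rr, 1 rr → 3 R_ : 1 rr (out of 4)
Genotype classes (out of 4 × 4 = 16): C_R_ = 4×3 = 12; C_rr = 4×1 = 4
Apply the phenotype rules: C_R_ (12) → red; C_rr (4) → yellow
Phenotype counts (out of 16): 12 red, 4 yellow
yellow: 4 out of 16 → fraction 1/4
Expected count = 1/4 × 624 = 156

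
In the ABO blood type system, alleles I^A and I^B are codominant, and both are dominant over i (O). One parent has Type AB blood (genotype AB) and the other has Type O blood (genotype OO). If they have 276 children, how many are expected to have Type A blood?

Cross: AB × OO
Possible offspring genotypes: 2 AO, 2 BO
Blood type counts: 2 Type A, 2 Type B
Probability of Type A: 2/4 = 1/2
Expected count = 1/2 × 276 = 138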